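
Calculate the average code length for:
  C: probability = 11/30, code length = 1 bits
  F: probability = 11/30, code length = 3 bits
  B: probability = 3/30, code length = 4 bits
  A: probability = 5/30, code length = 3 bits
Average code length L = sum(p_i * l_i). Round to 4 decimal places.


Weighted contributions p_i * l_i:
  C: (11/30) * 1 = 11/30
  F: (11/30) * 3 = 33/30
  B: (3/30) * 4 = 12/30
  A: (5/30) * 3 = 15/30
Sum = (11 + 33 + 12 + 15)/30 = 71/30

L = 71/30 = 2.3667 bits/symbol


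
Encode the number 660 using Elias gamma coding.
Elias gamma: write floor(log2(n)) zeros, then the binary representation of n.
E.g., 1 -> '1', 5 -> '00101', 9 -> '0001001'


num_bits = floor(log2(660)) + 1 = 10
leading_zeros = num_bits - 1 = 9
binary(660) = 1010010100

Elias gamma(660) = '000000000' + '1010010100' = 0000000001010010100 (19 bits)


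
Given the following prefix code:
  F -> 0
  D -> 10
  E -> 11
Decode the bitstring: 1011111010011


Decoding step by step:
Bits 10 -> D
Bits 11 -> E
Bits 11 -> E
Bits 10 -> D
Bits 10 -> D
Bits 0 -> F
Bits 11 -> E


Decoded message: DEEDDFE


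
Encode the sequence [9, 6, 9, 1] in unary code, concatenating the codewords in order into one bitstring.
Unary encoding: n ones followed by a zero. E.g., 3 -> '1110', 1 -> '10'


Encode each number as n ones followed by a terminating 0:
  9 -> 1111111110 (10 bits)
  6 -> 1111110 (7 bits)
  9 -> 1111111110 (10 bits)
  1 -> 10 (2 bits)
Total length = 10 + 7 + 10 + 2 = 29 bits.

Unary([9, 6, 9, 1]) = 11111111101111110111111111010 (29 bits)


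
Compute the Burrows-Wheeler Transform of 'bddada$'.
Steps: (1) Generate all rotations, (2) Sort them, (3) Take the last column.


Rotations (sorted):
  0: $bddada -> last char: a
  1: a$bddad -> last char: d
  2: ada$bdd -> last char: d
  3: bddada$ -> last char: $
  4: da$bdda -> last char: a
  5: dada$bd -> last char: d
  6: ddada$b -> last char: b


BWT = add$adb


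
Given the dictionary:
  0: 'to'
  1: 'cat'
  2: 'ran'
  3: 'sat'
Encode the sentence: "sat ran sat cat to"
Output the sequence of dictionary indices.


Look up each word in the dictionary:
  'sat' -> 3
  'ran' -> 2
  'sat' -> 3
  'cat' -> 1
  'to' -> 0

Encoded: [3, 2, 3, 1, 0]


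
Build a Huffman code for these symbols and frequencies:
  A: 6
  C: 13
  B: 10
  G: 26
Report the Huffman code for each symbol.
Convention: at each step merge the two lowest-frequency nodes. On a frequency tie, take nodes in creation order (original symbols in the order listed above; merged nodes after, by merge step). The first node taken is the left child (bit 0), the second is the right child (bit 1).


Huffman tree construction:
Step 1: Merge A(6) + B(10) = 16
Step 2: Merge C(13) + (A+B)(16) = 29
Step 3: Merge G(26) + (C+(A+B))(29) = 55
Read each symbol's code off the tree from the root (left child = 0, right child = 1).

Codes:
  A: 110 (length 3)
  C: 10 (length 2)
  B: 111 (length 3)
  G: 0 (length 1)
Average code length: 100/55 = 1.8182 bits/symbol


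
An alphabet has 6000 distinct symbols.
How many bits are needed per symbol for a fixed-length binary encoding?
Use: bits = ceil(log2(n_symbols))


log2(6000) = 12.5507
Bracket: 2^12 = 4096 < 6000 <= 2^13 = 8192
So ceil(log2(6000)) = 13

bits = ceil(log2(6000)) = ceil(12.5507) = 13 bits


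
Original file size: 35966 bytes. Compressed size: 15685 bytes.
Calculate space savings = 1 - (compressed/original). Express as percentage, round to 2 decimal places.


ratio = compressed/original = 15685/35966 = 0.436106
savings = 1 - ratio = 1 - 0.436106 = 0.563894
as a percentage: 0.563894 * 100 = 56.39%

Space savings = 1 - 15685/35966 = 56.39%


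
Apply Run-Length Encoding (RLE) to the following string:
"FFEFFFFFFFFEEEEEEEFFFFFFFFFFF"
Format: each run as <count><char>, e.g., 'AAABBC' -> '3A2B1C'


Scanning runs left to right:
  i=0: run of 'F' x 2 -> '2F'
  i=2: run of 'E' x 1 -> '1E'
  i=3: run of 'F' x 8 -> '8F'
  i=11: run of 'E' x 7 -> '7E'
  i=18: run of 'F' x 11 -> '11F'

RLE = 2F1E8F7E11F


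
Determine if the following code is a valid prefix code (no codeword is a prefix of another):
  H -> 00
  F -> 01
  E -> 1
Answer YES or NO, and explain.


Checking each pair (does one codeword prefix another?):
  H='00' vs F='01': no prefix
  H='00' vs E='1': no prefix
  F='01' vs H='00': no prefix
  F='01' vs E='1': no prefix
  E='1' vs H='00': no prefix
  E='1' vs F='01': no prefix
No violation found over all pairs.

YES -- this is a valid prefix code. No codeword is a prefix of any other codeword.


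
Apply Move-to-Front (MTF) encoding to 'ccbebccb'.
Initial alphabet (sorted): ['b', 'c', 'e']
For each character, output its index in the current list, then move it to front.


MTF encoding:
'c': index 1 in ['b', 'c', 'e'] -> ['c', 'b', 'e']
'c': index 0 in ['c', 'b', 'e'] -> ['c', 'b', 'e']
'b': index 1 in ['c', 'b', 'e'] -> ['b', 'c', 'e']
'e': index 2 in ['b', 'c', 'e'] -> ['e', 'b', 'c']
'b': index 1 in ['e', 'b', 'c'] -> ['b', 'e', 'c']
'c': index 2 in ['b', 'e', 'c'] -> ['c', 'b', 'e']
'c': index 0 in ['c', 'b', 'e'] -> ['c', 'b', 'e']
'b': index 1 in ['c', 'b', 'e'] -> ['b', 'c', 'e']


Output: [1, 0, 1, 2, 1, 2, 0, 1]


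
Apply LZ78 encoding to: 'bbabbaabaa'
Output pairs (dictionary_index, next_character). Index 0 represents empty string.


LZ78 encoding steps:
Dictionary: {0: ''}
Step 1: w='' (idx 0), next='b' -> output (0, 'b'), add 'b' as idx 1
Step 2: w='b' (idx 1), next='a' -> output (1, 'a'), add 'ba' as idx 2
Step 3: w='b' (idx 1), next='b' -> output (1, 'b'), add 'bb' as idx 3
Step 4: w='' (idx 0), next='a' -> output (0, 'a'), add 'a' as idx 4
Step 5: w='a' (idx 4), next='b' -> output (4, 'b'), add 'ab' as idx 5
Step 6: w='a' (idx 4), next='a' -> output (4, 'a'), add 'aa' as idx 6


Encoded: [(0, 'b'), (1, 'a'), (1, 'b'), (0, 'a'), (4, 'b'), (4, 'a')]


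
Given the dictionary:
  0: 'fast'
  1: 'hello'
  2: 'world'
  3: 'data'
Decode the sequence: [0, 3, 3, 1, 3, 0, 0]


Look up each index in the dictionary:
  0 -> 'fast'
  3 -> 'data'
  3 -> 'data'
  1 -> 'hello'
  3 -> 'data'
  0 -> 'fast'
  0 -> 'fast'

Decoded: "fast data data hello data fast fast"


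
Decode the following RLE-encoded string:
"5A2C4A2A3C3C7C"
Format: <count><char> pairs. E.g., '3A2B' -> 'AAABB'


Expanding each <count><char> pair:
  5A -> 'AAAAA'
  2C -> 'CC'
  4A -> 'AAAA'
  2A -> 'AA'
  3C -> 'CCC'
  3C -> 'CCC'
  7C -> 'CCCCCCC'

Decoded = AAAAACCAAAAAACCCCCCCCCCCCC


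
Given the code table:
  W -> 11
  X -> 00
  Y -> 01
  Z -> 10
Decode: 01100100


Decoding:
01 -> Y
10 -> Z
01 -> Y
00 -> X


Result: YZYX


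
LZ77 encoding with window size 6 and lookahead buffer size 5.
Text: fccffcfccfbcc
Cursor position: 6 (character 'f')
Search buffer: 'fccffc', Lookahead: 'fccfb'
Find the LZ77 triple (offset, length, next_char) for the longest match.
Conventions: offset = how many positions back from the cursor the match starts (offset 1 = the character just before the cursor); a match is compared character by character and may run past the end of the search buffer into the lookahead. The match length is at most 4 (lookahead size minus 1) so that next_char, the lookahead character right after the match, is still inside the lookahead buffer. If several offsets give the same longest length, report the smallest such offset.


Try each offset into the search buffer:
  offset=1 (pos 5, char 'c'): match length 0
  offset=2 (pos 4, char 'f'): match length 2
  offset=3 (pos 3, char 'f'): match length 1
  offset=4 (pos 2, char 'c'): match length 0
  offset=5 (pos 1, char 'c'): match length 0
  offset=6 (pos 0, char 'f'): match length 4
Longest match has length 4 at offset 6.
next_char = character at position 6 + 4 = 10 -> 'b'

Best match: offset=6, length=4 (matching 'fccf' starting at position 0)
LZ77 triple: (6, 4, 'b')


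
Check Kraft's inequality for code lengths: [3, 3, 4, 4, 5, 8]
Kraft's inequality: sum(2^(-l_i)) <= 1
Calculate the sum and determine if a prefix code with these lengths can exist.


Sum = 2^(-3) + 2^(-3) + 2^(-4) + 2^(-4) + 2^(-5) + 2^(-8)
    = 0.125 + 0.125 + 0.0625 + 0.0625 + 0.03125 + 0.00390625
    = 105/256 = 0.41015625
Since 0.41015625 <= 1, Kraft's inequality IS satisfied.
A prefix code with these lengths CAN exist.

Kraft sum = 0.41015625. Satisfied.


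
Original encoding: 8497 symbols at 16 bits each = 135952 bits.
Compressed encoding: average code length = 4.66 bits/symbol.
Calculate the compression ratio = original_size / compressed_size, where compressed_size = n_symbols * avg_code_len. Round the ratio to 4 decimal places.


original_size = n_symbols * orig_bits = 8497 * 16 = 135952 bits
compressed_size = n_symbols * avg_code_len = 8497 * 4.66 = 39596.02 bits
ratio = original_size / compressed_size = 135952 / 39596.02 = 3.4335

Compression ratio = 3.4335


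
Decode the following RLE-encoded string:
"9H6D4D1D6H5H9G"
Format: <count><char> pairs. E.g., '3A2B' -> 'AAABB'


Expanding each <count><char> pair:
  9H -> 'HHHHHHHHH'
  6D -> 'DDDDDD'
  4D -> 'DDDD'
  1D -> 'D'
  6H -> 'HHHHHH'
  5H -> 'HHHHH'
  9G -> 'GGGGGGGGG'

Decoded = HHHHHHHHHDDDDDDDDDDDHHHHHHHHHHHGGGGGGGGG


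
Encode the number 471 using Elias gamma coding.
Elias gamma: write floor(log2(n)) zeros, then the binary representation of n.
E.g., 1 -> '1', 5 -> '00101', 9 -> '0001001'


num_bits = floor(log2(471)) + 1 = 9
leading_zeros = num_bits - 1 = 8
binary(471) = 111010111

Elias gamma(471) = '00000000' + '111010111' = 00000000111010111 (17 bits)


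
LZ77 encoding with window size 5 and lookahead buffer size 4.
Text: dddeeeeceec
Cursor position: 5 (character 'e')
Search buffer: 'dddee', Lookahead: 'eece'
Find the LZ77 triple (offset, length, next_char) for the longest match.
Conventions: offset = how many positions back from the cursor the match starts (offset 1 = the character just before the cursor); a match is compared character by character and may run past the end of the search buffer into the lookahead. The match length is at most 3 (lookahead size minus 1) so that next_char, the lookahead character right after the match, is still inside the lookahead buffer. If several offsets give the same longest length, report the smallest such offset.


Try each offset into the search buffer:
  offset=1 (pos 4, char 'e'): match length 2
  offset=2 (pos 3, char 'e'): match length 2
  offset=3 (pos 2, char 'd'): match length 0
  offset=4 (pos 1, char 'd'): match length 0
  offset=5 (pos 0, char 'd'): match length 0
Longest match has length 2, found at offsets 1, 2; take the smallest, offset 1.
next_char = character at position 5 + 2 = 7 -> 'c'

Best match: offset=1, length=2 (matching 'ee' starting at position 4)
LZ77 triple: (1, 2, 'c')


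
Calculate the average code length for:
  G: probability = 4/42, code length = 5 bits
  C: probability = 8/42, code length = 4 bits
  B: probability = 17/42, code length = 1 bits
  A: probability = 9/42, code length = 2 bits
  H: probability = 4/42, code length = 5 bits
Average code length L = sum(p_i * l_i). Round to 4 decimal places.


Weighted contributions p_i * l_i:
  G: (4/42) * 5 = 20/42
  C: (8/42) * 4 = 32/42
  B: (17/42) * 1 = 17/42
  A: (9/42) * 2 = 18/42
  H: (4/42) * 5 = 20/42
Sum = (20 + 32 + 17 + 18 + 20)/42 = 107/42

L = 107/42 = 2.5476 bits/symbol


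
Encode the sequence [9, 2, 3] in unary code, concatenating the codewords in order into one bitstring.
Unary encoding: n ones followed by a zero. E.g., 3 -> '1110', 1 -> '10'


Encode each number as n ones followed by a terminating 0:
  9 -> 1111111110 (10 bits)
  2 -> 110 (3 bits)
  3 -> 1110 (4 bits)
Total length = 10 + 3 + 4 = 17 bits.

Unary([9, 2, 3]) = 11111111101101110 (17 bits)


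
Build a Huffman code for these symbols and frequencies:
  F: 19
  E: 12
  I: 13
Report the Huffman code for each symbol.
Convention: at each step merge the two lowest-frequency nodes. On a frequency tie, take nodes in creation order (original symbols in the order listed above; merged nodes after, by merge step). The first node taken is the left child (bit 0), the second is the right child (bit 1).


Huffman tree construction:
Step 1: Merge E(12) + I(13) = 25
Step 2: Merge F(19) + (E+I)(25) = 44
Read each symbol's code off the tree from the root (left child = 0, right child = 1).

Codes:
  F: 0 (length 1)
  E: 10 (length 2)
  I: 11 (length 2)
Average code length: 69/44 = 1.5682 bits/symbol


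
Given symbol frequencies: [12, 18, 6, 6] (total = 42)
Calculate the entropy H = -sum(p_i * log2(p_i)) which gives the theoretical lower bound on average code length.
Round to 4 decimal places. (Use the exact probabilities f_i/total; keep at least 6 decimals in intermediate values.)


Per-symbol terms -p_i * log2(p_i) with p_i = f_i/42:
  p = 12/42 = 0.285714: log2(p) = -1.807355, -p*log2(p) = 0.516387
  p = 18/42 = 0.428571: log2(p) = -1.222392, -p*log2(p) = 0.523882
  p = 6/42 = 0.142857: log2(p) = -2.807355, -p*log2(p) = 0.401051
  p = 6/42 = 0.142857: log2(p) = -2.807355, -p*log2(p) = 0.401051
H = 0.516387 + 0.523882 + 0.401051 + 0.401051 = 1.842371

H = 1.8424 bits/symbol


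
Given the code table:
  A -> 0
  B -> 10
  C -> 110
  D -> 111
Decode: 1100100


Decoding:
110 -> C
0 -> A
10 -> B
0 -> A


Result: CABA


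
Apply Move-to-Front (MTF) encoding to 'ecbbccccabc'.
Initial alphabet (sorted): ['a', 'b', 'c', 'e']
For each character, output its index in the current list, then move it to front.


MTF encoding:
'e': index 3 in ['a', 'b', 'c', 'e'] -> ['e', 'a', 'b', 'c']
'c': index 3 in ['e', 'a', 'b', 'c'] -> ['c', 'e', 'a', 'b']
'b': index 3 in ['c', 'e', 'a', 'b'] -> ['b', 'c', 'e', 'a']
'b': index 0 in ['b', 'c', 'e', 'a'] -> ['b', 'c', 'e', 'a']
'c': index 1 in ['b', 'c', 'e', 'a'] -> ['c', 'b', 'e', 'a']
'c': index 0 in ['c', 'b', 'e', 'a'] -> ['c', 'b', 'e', 'a']
'c': index 0 in ['c', 'b', 'e', 'a'] -> ['c', 'b', 'e', 'a']
'c': index 0 in ['c', 'b', 'e', 'a'] -> ['c', 'b', 'e', 'a']
'a': index 3 in ['c', 'b', 'e', 'a'] -> ['a', 'c', 'b', 'e']
'b': index 2 in ['a', 'c', 'b', 'e'] -> ['b', 'a', 'c', 'e']
'c': index 2 in ['b', 'a', 'c', 'e'] -> ['c', 'b', 'a', 'e']


Output: [3, 3, 3, 0, 1, 0, 0, 0, 3, 2, 2]


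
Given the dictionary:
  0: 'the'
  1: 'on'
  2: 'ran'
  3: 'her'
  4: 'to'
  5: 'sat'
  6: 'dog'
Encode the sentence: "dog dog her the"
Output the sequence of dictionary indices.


Look up each word in the dictionary:
  'dog' -> 6
  'dog' -> 6
  'her' -> 3
  'the' -> 0

Encoded: [6, 6, 3, 0]


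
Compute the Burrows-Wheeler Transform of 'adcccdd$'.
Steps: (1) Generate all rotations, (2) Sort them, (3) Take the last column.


Rotations (sorted):
  0: $adcccdd -> last char: d
  1: adcccdd$ -> last char: $
  2: cccdd$ad -> last char: d
  3: ccdd$adc -> last char: c
  4: cdd$adcc -> last char: c
  5: d$adcccd -> last char: d
  6: dcccdd$a -> last char: a
  7: dd$adccc -> last char: c


BWT = d$dccdac


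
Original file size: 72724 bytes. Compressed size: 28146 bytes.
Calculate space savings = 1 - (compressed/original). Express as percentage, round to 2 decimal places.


ratio = compressed/original = 28146/72724 = 0.387025
savings = 1 - ratio = 1 - 0.387025 = 0.612975
as a percentage: 0.612975 * 100 = 61.3%

Space savings = 1 - 28146/72724 = 61.3%


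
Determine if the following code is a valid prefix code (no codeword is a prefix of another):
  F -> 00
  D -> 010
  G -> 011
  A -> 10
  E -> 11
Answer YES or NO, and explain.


Checking each pair (does one codeword prefix another?):
  F='00' vs D='010': no prefix
  F='00' vs G='011': no prefix
  F='00' vs A='10': no prefix
  F='00' vs E='11': no prefix
  D='010' vs F='00': no prefix
  D='010' vs G='011': no prefix
  D='010' vs A='10': no prefix
  D='010' vs E='11': no prefix
  G='011' vs F='00': no prefix
  G='011' vs D='010': no prefix
  G='011' vs A='10': no prefix
  G='011' vs E='11': no prefix
  A='10' vs F='00': no prefix
  A='10' vs D='010': no prefix
  A='10' vs G='011': no prefix
  A='10' vs E='11': no prefix
  E='11' vs F='00': no prefix
  E='11' vs D='010': no prefix
  E='11' vs G='011': no prefix
  E='11' vs A='10': no prefix
No violation found over all pairs.

YES -- this is a valid prefix code. No codeword is a prefix of any other codeword.


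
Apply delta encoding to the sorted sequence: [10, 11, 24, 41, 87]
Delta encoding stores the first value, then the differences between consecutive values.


First value: 10
Deltas:
  11 - 10 = 1
  24 - 11 = 13
  41 - 24 = 17
  87 - 41 = 46


Delta encoded: [10, 1, 13, 17, 46]


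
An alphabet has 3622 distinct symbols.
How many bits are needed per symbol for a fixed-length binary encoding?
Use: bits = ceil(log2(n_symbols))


log2(3622) = 11.8226
Bracket: 2^11 = 2048 < 3622 <= 2^12 = 4096
So ceil(log2(3622)) = 12

bits = ceil(log2(3622)) = ceil(11.8226) = 12 bits


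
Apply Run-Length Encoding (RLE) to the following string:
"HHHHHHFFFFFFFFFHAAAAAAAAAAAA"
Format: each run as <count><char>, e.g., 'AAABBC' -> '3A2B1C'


Scanning runs left to right:
  i=0: run of 'H' x 6 -> '6H'
  i=6: run of 'F' x 9 -> '9F'
  i=15: run of 'H' x 1 -> '1H'
  i=16: run of 'A' x 12 -> '12A'

RLE = 6H9F1H12A


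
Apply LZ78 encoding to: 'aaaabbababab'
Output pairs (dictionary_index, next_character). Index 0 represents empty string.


LZ78 encoding steps:
Dictionary: {0: ''}
Step 1: w='' (idx 0), next='a' -> output (0, 'a'), add 'a' as idx 1
Step 2: w='a' (idx 1), next='a' -> output (1, 'a'), add 'aa' as idx 2
Step 3: w='a' (idx 1), next='b' -> output (1, 'b'), add 'ab' as idx 3
Step 4: w='' (idx 0), next='b' -> output (0, 'b'), add 'b' as idx 4
Step 5: w='ab' (idx 3), next='a' -> output (3, 'a'), add 'aba' as idx 5
Step 6: w='b' (idx 4), next='a' -> output (4, 'a'), add 'ba' as idx 6
Step 7: w='b' (idx 4), end of input -> output (4, '')


Encoded: [(0, 'a'), (1, 'a'), (1, 'b'), (0, 'b'), (3, 'a'), (4, 'a'), (4, '')]


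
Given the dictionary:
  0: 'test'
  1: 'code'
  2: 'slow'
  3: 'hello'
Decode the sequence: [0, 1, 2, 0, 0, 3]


Look up each index in the dictionary:
  0 -> 'test'
  1 -> 'code'
  2 -> 'slow'
  0 -> 'test'
  0 -> 'test'
  3 -> 'hello'

Decoded: "test code slow test test hello"


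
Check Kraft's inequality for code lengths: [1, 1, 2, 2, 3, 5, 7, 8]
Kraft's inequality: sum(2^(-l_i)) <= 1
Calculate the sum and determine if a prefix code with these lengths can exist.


Sum = 2^(-1) + 2^(-1) + 2^(-2) + 2^(-2) + 2^(-3) + 2^(-5) + 2^(-7) + 2^(-8)
    = 0.5 + 0.5 + 0.25 + 0.25 + 0.125 + 0.03125 + 0.0078125 + 0.00390625
    = 427/256 = 1.66796875
Since 1.66796875 > 1, Kraft's inequality is NOT satisfied.
A prefix code with these lengths CANNOT exist.

Kraft sum = 1.66796875. Not satisfied.


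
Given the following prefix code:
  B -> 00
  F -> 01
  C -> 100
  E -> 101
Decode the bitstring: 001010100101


Decoding step by step:
Bits 00 -> B
Bits 101 -> E
Bits 01 -> F
Bits 00 -> B
Bits 101 -> E


Decoded message: BEFBE


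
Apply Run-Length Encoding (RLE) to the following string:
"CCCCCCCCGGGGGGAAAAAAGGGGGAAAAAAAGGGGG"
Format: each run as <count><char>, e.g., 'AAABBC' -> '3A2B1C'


Scanning runs left to right:
  i=0: run of 'C' x 8 -> '8C'
  i=8: run of 'G' x 6 -> '6G'
  i=14: run of 'A' x 6 -> '6A'
  i=20: run of 'G' x 5 -> '5G'
  i=25: run of 'A' x 7 -> '7A'
  i=32: run of 'G' x 5 -> '5G'

RLE = 8C6G6A5G7A5G


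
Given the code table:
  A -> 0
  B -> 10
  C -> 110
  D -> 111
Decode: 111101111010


Decoding:
111 -> D
10 -> B
111 -> D
10 -> B
10 -> B


Result: DBDBB


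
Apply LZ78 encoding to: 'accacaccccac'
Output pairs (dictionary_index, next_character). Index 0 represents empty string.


LZ78 encoding steps:
Dictionary: {0: ''}
Step 1: w='' (idx 0), next='a' -> output (0, 'a'), add 'a' as idx 1
Step 2: w='' (idx 0), next='c' -> output (0, 'c'), add 'c' as idx 2
Step 3: w='c' (idx 2), next='a' -> output (2, 'a'), add 'ca' as idx 3
Step 4: w='ca' (idx 3), next='c' -> output (3, 'c'), add 'cac' as idx 4
Step 5: w='c' (idx 2), next='c' -> output (2, 'c'), add 'cc' as idx 5
Step 6: w='cac' (idx 4), end of input -> output (4, '')


Encoded: [(0, 'a'), (0, 'c'), (2, 'a'), (3, 'c'), (2, 'c'), (4, '')]


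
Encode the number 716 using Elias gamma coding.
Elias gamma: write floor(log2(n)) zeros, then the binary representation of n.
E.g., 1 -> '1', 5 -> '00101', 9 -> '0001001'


num_bits = floor(log2(716)) + 1 = 10
leading_zeros = num_bits - 1 = 9
binary(716) = 1011001100

Elias gamma(716) = '000000000' + '1011001100' = 0000000001011001100 (19 bits)


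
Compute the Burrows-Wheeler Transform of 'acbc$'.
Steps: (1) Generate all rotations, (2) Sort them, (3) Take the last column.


Rotations (sorted):
  0: $acbc -> last char: c
  1: acbc$ -> last char: $
  2: bc$ac -> last char: c
  3: c$acb -> last char: b
  4: cbc$a -> last char: a


BWT = c$cba


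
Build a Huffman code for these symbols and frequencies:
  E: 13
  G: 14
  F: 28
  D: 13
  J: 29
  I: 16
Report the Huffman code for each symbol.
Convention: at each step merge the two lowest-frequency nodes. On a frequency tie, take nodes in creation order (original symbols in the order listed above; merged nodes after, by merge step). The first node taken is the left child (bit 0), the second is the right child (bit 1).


Huffman tree construction:
Step 1: Merge E(13) + D(13) = 26
Step 2: Merge G(14) + I(16) = 30
Step 3: Merge (E+D)(26) + F(28) = 54
Step 4: Merge J(29) + (G+I)(30) = 59
Step 5: Merge ((E+D)+F)(54) + (J+(G+I))(59) = 113
Read each symbol's code off the tree from the root (left child = 0, right child = 1).

Codes:
  E: 000 (length 3)
  G: 110 (length 3)
  F: 01 (length 2)
  D: 001 (length 3)
  J: 10 (length 2)
  I: 111 (length 3)
Average code length: 282/113 = 2.4956 bits/symbol


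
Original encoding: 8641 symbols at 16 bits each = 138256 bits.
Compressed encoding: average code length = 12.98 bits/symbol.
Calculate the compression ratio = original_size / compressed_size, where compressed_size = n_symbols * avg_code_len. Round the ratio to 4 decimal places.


original_size = n_symbols * orig_bits = 8641 * 16 = 138256 bits
compressed_size = n_symbols * avg_code_len = 8641 * 12.98 = 112160.18 bits
ratio = original_size / compressed_size = 138256 / 112160.18 = 1.2327

Compression ratio = 1.2327


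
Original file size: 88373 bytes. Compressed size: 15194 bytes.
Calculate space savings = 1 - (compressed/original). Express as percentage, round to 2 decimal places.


ratio = compressed/original = 15194/88373 = 0.17193
savings = 1 - ratio = 1 - 0.17193 = 0.82807
as a percentage: 0.82807 * 100 = 82.81%

Space savings = 1 - 15194/88373 = 82.81%


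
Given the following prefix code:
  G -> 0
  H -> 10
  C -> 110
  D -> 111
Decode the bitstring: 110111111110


Decoding step by step:
Bits 110 -> C
Bits 111 -> D
Bits 111 -> D
Bits 110 -> C


Decoded message: CDDC


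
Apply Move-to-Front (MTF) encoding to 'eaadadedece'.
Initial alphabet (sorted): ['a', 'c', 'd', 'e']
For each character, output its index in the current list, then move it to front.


MTF encoding:
'e': index 3 in ['a', 'c', 'd', 'e'] -> ['e', 'a', 'c', 'd']
'a': index 1 in ['e', 'a', 'c', 'd'] -> ['a', 'e', 'c', 'd']
'a': index 0 in ['a', 'e', 'c', 'd'] -> ['a', 'e', 'c', 'd']
'd': index 3 in ['a', 'e', 'c', 'd'] -> ['d', 'a', 'e', 'c']
'a': index 1 in ['d', 'a', 'e', 'c'] -> ['a', 'd', 'e', 'c']
'd': index 1 in ['a', 'd', 'e', 'c'] -> ['d', 'a', 'e', 'c']
'e': index 2 in ['d', 'a', 'e', 'c'] -> ['e', 'd', 'a', 'c']
'd': index 1 in ['e', 'd', 'a', 'c'] -> ['d', 'e', 'a', 'c']
'e': index 1 in ['d', 'e', 'a', 'c'] -> ['e', 'd', 'a', 'c']
'c': index 3 in ['e', 'd', 'a', 'c'] -> ['c', 'e', 'd', 'a']
'e': index 1 in ['c', 'e', 'd', 'a'] -> ['e', 'c', 'd', 'a']


Output: [3, 1, 0, 3, 1, 1, 2, 1, 1, 3, 1]


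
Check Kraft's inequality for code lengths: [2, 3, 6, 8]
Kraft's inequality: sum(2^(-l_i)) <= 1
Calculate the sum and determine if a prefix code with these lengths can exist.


Sum = 2^(-2) + 2^(-3) + 2^(-6) + 2^(-8)
    = 0.25 + 0.125 + 0.015625 + 0.00390625
    = 101/256 = 0.39453125
Since 0.39453125 <= 1, Kraft's inequality IS satisfied.
A prefix code with these lengths CAN exist.

Kraft sum = 0.39453125. Satisfied.


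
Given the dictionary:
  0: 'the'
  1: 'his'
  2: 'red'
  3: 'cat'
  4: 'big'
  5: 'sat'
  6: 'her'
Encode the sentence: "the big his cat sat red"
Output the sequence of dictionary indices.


Look up each word in the dictionary:
  'the' -> 0
  'big' -> 4
  'his' -> 1
  'cat' -> 3
  'sat' -> 5
  'red' -> 2

Encoded: [0, 4, 1, 3, 5, 2]


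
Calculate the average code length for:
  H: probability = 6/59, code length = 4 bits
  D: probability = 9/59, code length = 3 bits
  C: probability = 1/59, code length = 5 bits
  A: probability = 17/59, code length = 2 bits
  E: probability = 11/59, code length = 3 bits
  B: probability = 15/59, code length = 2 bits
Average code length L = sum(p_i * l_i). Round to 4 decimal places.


Weighted contributions p_i * l_i:
  H: (6/59) * 4 = 24/59
  D: (9/59) * 3 = 27/59
  C: (1/59) * 5 = 5/59
  A: (17/59) * 2 = 34/59
  E: (11/59) * 3 = 33/59
  B: (15/59) * 2 = 30/59
Sum = (24 + 27 + 5 + 34 + 33 + 30)/59 = 153/59

L = 153/59 = 2.5932 bits/symbol


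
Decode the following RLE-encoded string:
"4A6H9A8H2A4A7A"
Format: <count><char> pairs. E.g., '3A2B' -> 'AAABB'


Expanding each <count><char> pair:
  4A -> 'AAAA'
  6H -> 'HHHHHH'
  9A -> 'AAAAAAAAA'
  8H -> 'HHHHHHHH'
  2A -> 'AA'
  4A -> 'AAAA'
  7A -> 'AAAAAAA'

Decoded = AAAAHHHHHHAAAAAAAAAHHHHHHHHAAAAAAAAAAAAA


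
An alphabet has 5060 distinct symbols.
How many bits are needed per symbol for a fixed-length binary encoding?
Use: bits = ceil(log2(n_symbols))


log2(5060) = 12.3049
Bracket: 2^12 = 4096 < 5060 <= 2^13 = 8192
So ceil(log2(5060)) = 13

bits = ceil(log2(5060)) = ceil(12.3049) = 13 bits


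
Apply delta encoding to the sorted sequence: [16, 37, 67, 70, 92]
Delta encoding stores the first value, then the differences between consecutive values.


First value: 16
Deltas:
  37 - 16 = 21
  67 - 37 = 30
  70 - 67 = 3
  92 - 70 = 22


Delta encoded: [16, 21, 30, 3, 22]


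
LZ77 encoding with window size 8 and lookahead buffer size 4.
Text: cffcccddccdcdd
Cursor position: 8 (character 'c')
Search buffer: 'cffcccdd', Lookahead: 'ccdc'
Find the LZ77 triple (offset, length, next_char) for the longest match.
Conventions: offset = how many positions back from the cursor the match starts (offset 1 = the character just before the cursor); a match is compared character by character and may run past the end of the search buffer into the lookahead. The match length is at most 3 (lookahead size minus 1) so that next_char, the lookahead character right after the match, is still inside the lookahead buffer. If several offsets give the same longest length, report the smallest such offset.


Try each offset into the search buffer:
  offset=1 (pos 7, char 'd'): match length 0
  offset=2 (pos 6, char 'd'): match length 0
  offset=3 (pos 5, char 'c'): match length 1
  offset=4 (pos 4, char 'c'): match length 3
  offset=5 (pos 3, char 'c'): match length 2
  offset=6 (pos 2, char 'f'): match length 0
  offset=7 (pos 1, char 'f'): match length 0
  offset=8 (pos 0, char 'c'): match length 1
Longest match has length 3 at offset 4.
next_char = character at position 8 + 3 = 11 -> 'c'

Best match: offset=4, length=3 (matching 'ccd' starting at position 4)
LZ77 triple: (4, 3, 'c')


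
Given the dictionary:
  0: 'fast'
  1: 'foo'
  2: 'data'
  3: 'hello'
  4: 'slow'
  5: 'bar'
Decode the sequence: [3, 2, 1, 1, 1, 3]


Look up each index in the dictionary:
  3 -> 'hello'
  2 -> 'data'
  1 -> 'foo'
  1 -> 'foo'
  1 -> 'foo'
  3 -> 'hello'

Decoded: "hello data foo foo foo hello"


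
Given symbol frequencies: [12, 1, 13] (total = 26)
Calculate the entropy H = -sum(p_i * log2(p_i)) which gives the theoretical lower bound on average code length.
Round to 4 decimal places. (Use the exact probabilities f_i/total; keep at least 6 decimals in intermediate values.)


Per-symbol terms -p_i * log2(p_i) with p_i = f_i/26:
  p = 12/26 = 0.461538: log2(p) = -1.115477, -p*log2(p) = 0.514836
  p = 1/26 = 0.038462: log2(p) = -4.700440, -p*log2(p) = 0.180786
  p = 13/26 = 0.500000: log2(p) = -1.000000, -p*log2(p) = 0.500000
H = 0.514836 + 0.180786 + 0.500000 = 1.195622

H = 1.1956 bits/symbol


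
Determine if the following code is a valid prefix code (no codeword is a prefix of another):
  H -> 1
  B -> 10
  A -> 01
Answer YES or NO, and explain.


Checking each pair (does one codeword prefix another?):
  H='1' vs B='10': prefix -- VIOLATION

NO -- this is NOT a valid prefix code. H (1) is a prefix of B (10).


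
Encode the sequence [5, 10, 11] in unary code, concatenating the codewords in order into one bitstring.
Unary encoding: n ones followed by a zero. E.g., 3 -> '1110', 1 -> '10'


Encode each number as n ones followed by a terminating 0:
  5 -> 111110 (6 bits)
  10 -> 11111111110 (11 bits)
  11 -> 111111111110 (12 bits)
Total length = 6 + 11 + 12 = 29 bits.

Unary([5, 10, 11]) = 11111011111111110111111111110 (29 bits)


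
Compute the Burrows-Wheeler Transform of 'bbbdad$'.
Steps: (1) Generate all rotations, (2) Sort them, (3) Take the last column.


Rotations (sorted):
  0: $bbbdad -> last char: d
  1: ad$bbbd -> last char: d
  2: bbbdad$ -> last char: $
  3: bbdad$b -> last char: b
  4: bdad$bb -> last char: b
  5: d$bbbda -> last char: a
  6: dad$bbb -> last char: b


BWT = dd$bbab


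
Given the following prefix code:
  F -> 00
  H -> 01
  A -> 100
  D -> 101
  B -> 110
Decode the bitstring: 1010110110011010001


Decoding step by step:
Bits 101 -> D
Bits 01 -> H
Bits 101 -> D
Bits 100 -> A
Bits 110 -> B
Bits 100 -> A
Bits 01 -> H


Decoded message: DHDABAH


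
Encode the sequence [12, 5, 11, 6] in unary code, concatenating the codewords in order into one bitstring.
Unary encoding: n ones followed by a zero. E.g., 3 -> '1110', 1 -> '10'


Encode each number as n ones followed by a terminating 0:
  12 -> 1111111111110 (13 bits)
  5 -> 111110 (6 bits)
  11 -> 111111111110 (12 bits)
  6 -> 1111110 (7 bits)
Total length = 13 + 6 + 12 + 7 = 38 bits.

Unary([12, 5, 11, 6]) = 11111111111101111101111111111101111110 (38 bits)


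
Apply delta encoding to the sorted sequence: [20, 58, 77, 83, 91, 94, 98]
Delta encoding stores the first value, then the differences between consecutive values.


First value: 20
Deltas:
  58 - 20 = 38
  77 - 58 = 19
  83 - 77 = 6
  91 - 83 = 8
  94 - 91 = 3
  98 - 94 = 4


Delta encoded: [20, 38, 19, 6, 8, 3, 4]


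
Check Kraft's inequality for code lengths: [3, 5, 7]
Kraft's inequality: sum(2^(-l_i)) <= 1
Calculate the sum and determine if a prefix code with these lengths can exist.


Sum = 2^(-3) + 2^(-5) + 2^(-7)
    = 0.125 + 0.03125 + 0.0078125
    = 21/128 = 0.1640625
Since 0.1640625 <= 1, Kraft's inequality IS satisfied.
A prefix code with these lengths CAN exist.

Kraft sum = 0.1640625. Satisfied.


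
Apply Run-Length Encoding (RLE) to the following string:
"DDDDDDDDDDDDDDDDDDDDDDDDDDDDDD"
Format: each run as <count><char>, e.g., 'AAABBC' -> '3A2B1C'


Scanning runs left to right:
  i=0: run of 'D' x 30 -> '30D'

RLE = 30D


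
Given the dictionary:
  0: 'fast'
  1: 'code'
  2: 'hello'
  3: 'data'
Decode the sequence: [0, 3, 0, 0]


Look up each index in the dictionary:
  0 -> 'fast'
  3 -> 'data'
  0 -> 'fast'
  0 -> 'fast'

Decoded: "fast data fast fast"


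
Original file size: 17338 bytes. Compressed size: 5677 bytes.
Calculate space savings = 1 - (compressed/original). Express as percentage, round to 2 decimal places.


ratio = compressed/original = 5677/17338 = 0.327431
savings = 1 - ratio = 1 - 0.327431 = 0.672569
as a percentage: 0.672569 * 100 = 67.26%

Space savings = 1 - 5677/17338 = 67.26%


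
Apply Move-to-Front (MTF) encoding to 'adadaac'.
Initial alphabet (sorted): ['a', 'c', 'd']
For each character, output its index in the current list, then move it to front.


MTF encoding:
'a': index 0 in ['a', 'c', 'd'] -> ['a', 'c', 'd']
'd': index 2 in ['a', 'c', 'd'] -> ['d', 'a', 'c']
'a': index 1 in ['d', 'a', 'c'] -> ['a', 'd', 'c']
'd': index 1 in ['a', 'd', 'c'] -> ['d', 'a', 'c']
'a': index 1 in ['d', 'a', 'c'] -> ['a', 'd', 'c']
'a': index 0 in ['a', 'd', 'c'] -> ['a', 'd', 'c']
'c': index 2 in ['a', 'd', 'c'] -> ['c', 'a', 'd']


Output: [0, 2, 1, 1, 1, 0, 2]


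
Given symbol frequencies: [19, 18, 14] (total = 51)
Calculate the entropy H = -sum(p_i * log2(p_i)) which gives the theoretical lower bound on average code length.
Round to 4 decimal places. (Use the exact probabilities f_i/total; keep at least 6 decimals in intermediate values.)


Per-symbol terms -p_i * log2(p_i) with p_i = f_i/51:
  p = 19/51 = 0.372549: log2(p) = -1.424498, -p*log2(p) = 0.530695
  p = 18/51 = 0.352941: log2(p) = -1.502500, -p*log2(p) = 0.530294
  p = 14/51 = 0.274510: log2(p) = -1.865070, -p*log2(p) = 0.511980
H = 0.530695 + 0.530294 + 0.511980 = 1.572969

H = 1.573 bits/symbol


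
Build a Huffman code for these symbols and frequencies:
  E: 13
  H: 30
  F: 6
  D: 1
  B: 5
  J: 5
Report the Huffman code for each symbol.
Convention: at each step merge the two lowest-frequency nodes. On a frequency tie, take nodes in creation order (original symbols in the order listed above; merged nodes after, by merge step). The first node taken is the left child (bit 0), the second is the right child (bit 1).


Huffman tree construction:
Step 1: Merge D(1) + B(5) = 6
Step 2: Merge J(5) + F(6) = 11
Step 3: Merge (D+B)(6) + (J+F)(11) = 17
Step 4: Merge E(13) + ((D+B)+(J+F))(17) = 30
Step 5: Merge H(30) + (E+((D+B)+(J+F)))(30) = 60
Read each symbol's code off the tree from the root (left child = 0, right child = 1).

Codes:
  E: 10 (length 2)
  H: 0 (length 1)
  F: 1111 (length 4)
  D: 1100 (length 4)
  B: 1101 (length 4)
  J: 1110 (length 4)
Average code length: 124/60 = 2.0667 bits/symbol


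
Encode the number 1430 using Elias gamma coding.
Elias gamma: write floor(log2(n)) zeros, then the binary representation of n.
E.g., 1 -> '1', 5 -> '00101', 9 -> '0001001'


num_bits = floor(log2(1430)) + 1 = 11
leading_zeros = num_bits - 1 = 10
binary(1430) = 10110010110

Elias gamma(1430) = '0000000000' + '10110010110' = 000000000010110010110 (21 bits)


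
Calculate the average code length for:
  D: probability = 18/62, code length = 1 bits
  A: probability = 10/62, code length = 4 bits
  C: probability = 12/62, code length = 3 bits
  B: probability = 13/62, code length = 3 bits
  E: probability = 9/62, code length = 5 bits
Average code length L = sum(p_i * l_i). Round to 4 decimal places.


Weighted contributions p_i * l_i:
  D: (18/62) * 1 = 18/62
  A: (10/62) * 4 = 40/62
  C: (12/62) * 3 = 36/62
  B: (13/62) * 3 = 39/62
  E: (9/62) * 5 = 45/62
Sum = (18 + 40 + 36 + 39 + 45)/62 = 178/62

L = 178/62 = 2.8710 bits/symbol


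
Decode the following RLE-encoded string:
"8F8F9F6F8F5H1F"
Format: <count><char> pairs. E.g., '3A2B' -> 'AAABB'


Expanding each <count><char> pair:
  8F -> 'FFFFFFFF'
  8F -> 'FFFFFFFF'
  9F -> 'FFFFFFFFF'
  6F -> 'FFFFFF'
  8F -> 'FFFFFFFF'
  5H -> 'HHHHH'
  1F -> 'F'

Decoded = FFFFFFFFFFFFFFFFFFFFFFFFFFFFFFFFFFFFFFFHHHHHF


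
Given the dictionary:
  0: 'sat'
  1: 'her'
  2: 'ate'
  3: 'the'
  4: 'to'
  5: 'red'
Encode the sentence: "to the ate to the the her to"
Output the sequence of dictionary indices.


Look up each word in the dictionary:
  'to' -> 4
  'the' -> 3
  'ate' -> 2
  'to' -> 4
  'the' -> 3
  'the' -> 3
  'her' -> 1
  'to' -> 4

Encoded: [4, 3, 2, 4, 3, 3, 1, 4]


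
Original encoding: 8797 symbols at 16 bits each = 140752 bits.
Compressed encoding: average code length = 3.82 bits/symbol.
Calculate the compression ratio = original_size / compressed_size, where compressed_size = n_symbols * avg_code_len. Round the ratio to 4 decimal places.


original_size = n_symbols * orig_bits = 8797 * 16 = 140752 bits
compressed_size = n_symbols * avg_code_len = 8797 * 3.82 = 33604.54 bits
ratio = original_size / compressed_size = 140752 / 33604.54 = 4.1885

Compression ratio = 4.1885


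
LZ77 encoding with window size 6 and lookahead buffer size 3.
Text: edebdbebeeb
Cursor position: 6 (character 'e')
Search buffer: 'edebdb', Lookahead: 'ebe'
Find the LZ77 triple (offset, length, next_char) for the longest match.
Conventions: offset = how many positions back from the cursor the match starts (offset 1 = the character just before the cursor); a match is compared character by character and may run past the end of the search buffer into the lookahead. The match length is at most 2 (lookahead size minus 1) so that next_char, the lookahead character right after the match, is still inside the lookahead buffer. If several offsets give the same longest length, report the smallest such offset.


Try each offset into the search buffer:
  offset=1 (pos 5, char 'b'): match length 0
  offset=2 (pos 4, char 'd'): match length 0
  offset=3 (pos 3, char 'b'): match length 0
  offset=4 (pos 2, char 'e'): match length 2
  offset=5 (pos 1, char 'd'): match length 0
  offset=6 (pos 0, char 'e'): match length 1
Longest match has length 2 at offset 4.
next_char = character at position 6 + 2 = 8 -> 'e'

Best match: offset=4, length=2 (matching 'eb' starting at position 2)
LZ77 triple: (4, 2, 'e')


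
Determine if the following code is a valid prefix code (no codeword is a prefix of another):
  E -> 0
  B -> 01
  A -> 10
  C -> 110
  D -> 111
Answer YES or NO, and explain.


Checking each pair (does one codeword prefix another?):
  E='0' vs B='01': prefix -- VIOLATION

NO -- this is NOT a valid prefix code. E (0) is a prefix of B (01).


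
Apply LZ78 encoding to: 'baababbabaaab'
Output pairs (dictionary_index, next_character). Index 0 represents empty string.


LZ78 encoding steps:
Dictionary: {0: ''}
Step 1: w='' (idx 0), next='b' -> output (0, 'b'), add 'b' as idx 1
Step 2: w='' (idx 0), next='a' -> output (0, 'a'), add 'a' as idx 2
Step 3: w='a' (idx 2), next='b' -> output (2, 'b'), add 'ab' as idx 3
Step 4: w='ab' (idx 3), next='b' -> output (3, 'b'), add 'abb' as idx 4
Step 5: w='ab' (idx 3), next='a' -> output (3, 'a'), add 'aba' as idx 5
Step 6: w='a' (idx 2), next='a' -> output (2, 'a'), add 'aa' as idx 6
Step 7: w='b' (idx 1), end of input -> output (1, '')


Encoded: [(0, 'b'), (0, 'a'), (2, 'b'), (3, 'b'), (3, 'a'), (2, 'a'), (1, '')]


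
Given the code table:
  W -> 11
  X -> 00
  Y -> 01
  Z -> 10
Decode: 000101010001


Decoding:
00 -> X
01 -> Y
01 -> Y
01 -> Y
00 -> X
01 -> Y


Result: XYYYXY


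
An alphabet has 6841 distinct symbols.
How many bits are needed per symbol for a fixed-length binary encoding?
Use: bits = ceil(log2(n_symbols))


log2(6841) = 12.74
Bracket: 2^12 = 4096 < 6841 <= 2^13 = 8192
So ceil(log2(6841)) = 13

bits = ceil(log2(6841)) = ceil(12.74) = 13 bits


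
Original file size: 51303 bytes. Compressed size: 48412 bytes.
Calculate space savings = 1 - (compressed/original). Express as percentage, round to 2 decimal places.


ratio = compressed/original = 48412/51303 = 0.943649
savings = 1 - ratio = 1 - 0.943649 = 0.056351
as a percentage: 0.056351 * 100 = 5.64%

Space savings = 1 - 48412/51303 = 5.64%


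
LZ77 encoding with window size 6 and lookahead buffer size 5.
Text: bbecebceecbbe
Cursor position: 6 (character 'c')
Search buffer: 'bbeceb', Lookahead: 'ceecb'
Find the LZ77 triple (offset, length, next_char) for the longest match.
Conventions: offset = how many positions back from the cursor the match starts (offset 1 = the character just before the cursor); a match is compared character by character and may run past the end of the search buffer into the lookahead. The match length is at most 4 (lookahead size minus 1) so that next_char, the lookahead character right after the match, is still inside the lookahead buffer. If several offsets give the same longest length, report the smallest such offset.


Try each offset into the search buffer:
  offset=1 (pos 5, char 'b'): match length 0
  offset=2 (pos 4, char 'e'): match length 0
  offset=3 (pos 3, char 'c'): match length 2
  offset=4 (pos 2, char 'e'): match length 0
  offset=5 (pos 1, char 'b'): match length 0
  offset=6 (pos 0, char 'b'): match length 0
Longest match has length 2 at offset 3.
next_char = character at position 6 + 2 = 8 -> 'e'

Best match: offset=3, length=2 (matching 'ce' starting at position 3)
LZ77 triple: (3, 2, 'e')
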